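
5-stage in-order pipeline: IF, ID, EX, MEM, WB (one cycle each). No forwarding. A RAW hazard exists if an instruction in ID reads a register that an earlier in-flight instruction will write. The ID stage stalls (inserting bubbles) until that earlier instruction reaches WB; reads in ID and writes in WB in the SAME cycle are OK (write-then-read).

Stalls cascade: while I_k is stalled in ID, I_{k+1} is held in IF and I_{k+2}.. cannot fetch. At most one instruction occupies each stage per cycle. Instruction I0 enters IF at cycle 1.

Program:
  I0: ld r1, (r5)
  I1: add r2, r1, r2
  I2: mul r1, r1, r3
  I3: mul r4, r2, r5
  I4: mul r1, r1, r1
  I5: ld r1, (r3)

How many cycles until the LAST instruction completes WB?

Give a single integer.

I0 ld r1 <- r5: IF@1 ID@2 stall=0 (-) EX@3 MEM@4 WB@5
I1 add r2 <- r1,r2: IF@2 ID@3 stall=2 (RAW on I0.r1 (WB@5)) EX@6 MEM@7 WB@8
I2 mul r1 <- r1,r3: IF@3 ID@6 stall=0 (-) EX@7 MEM@8 WB@9
I3 mul r4 <- r2,r5: IF@6 ID@7 stall=1 (RAW on I1.r2 (WB@8)) EX@9 MEM@10 WB@11
I4 mul r1 <- r1,r1: IF@7 ID@9 stall=0 (-) EX@10 MEM@11 WB@12
I5 ld r1 <- r3: IF@9 ID@10 stall=0 (-) EX@11 MEM@12 WB@13

Answer: 13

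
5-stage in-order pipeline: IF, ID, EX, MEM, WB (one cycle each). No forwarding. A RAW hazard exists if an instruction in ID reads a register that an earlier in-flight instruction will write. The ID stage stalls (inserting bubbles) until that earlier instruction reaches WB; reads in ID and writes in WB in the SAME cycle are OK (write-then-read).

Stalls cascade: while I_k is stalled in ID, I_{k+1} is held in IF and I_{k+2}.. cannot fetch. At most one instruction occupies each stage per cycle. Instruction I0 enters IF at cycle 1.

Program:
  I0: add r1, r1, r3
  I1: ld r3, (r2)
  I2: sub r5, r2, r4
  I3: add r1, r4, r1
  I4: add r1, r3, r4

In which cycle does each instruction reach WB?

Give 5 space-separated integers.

I0 add r1 <- r1,r3: IF@1 ID@2 stall=0 (-) EX@3 MEM@4 WB@5
I1 ld r3 <- r2: IF@2 ID@3 stall=0 (-) EX@4 MEM@5 WB@6
I2 sub r5 <- r2,r4: IF@3 ID@4 stall=0 (-) EX@5 MEM@6 WB@7
I3 add r1 <- r4,r1: IF@4 ID@5 stall=0 (-) EX@6 MEM@7 WB@8
I4 add r1 <- r3,r4: IF@5 ID@6 stall=0 (-) EX@7 MEM@8 WB@9

Answer: 5 6 7 8 9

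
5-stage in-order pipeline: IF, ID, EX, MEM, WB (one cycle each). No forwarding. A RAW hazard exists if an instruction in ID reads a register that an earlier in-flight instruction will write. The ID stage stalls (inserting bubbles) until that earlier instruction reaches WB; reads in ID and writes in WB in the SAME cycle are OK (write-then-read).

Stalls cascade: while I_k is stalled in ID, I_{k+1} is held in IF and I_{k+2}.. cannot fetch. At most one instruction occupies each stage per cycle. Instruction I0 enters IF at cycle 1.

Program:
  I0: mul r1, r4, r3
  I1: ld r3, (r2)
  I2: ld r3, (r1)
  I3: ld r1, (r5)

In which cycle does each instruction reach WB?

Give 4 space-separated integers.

I0 mul r1 <- r4,r3: IF@1 ID@2 stall=0 (-) EX@3 MEM@4 WB@5
I1 ld r3 <- r2: IF@2 ID@3 stall=0 (-) EX@4 MEM@5 WB@6
I2 ld r3 <- r1: IF@3 ID@4 stall=1 (RAW on I0.r1 (WB@5)) EX@6 MEM@7 WB@8
I3 ld r1 <- r5: IF@4 ID@6 stall=0 (-) EX@7 MEM@8 WB@9

Answer: 5 6 8 9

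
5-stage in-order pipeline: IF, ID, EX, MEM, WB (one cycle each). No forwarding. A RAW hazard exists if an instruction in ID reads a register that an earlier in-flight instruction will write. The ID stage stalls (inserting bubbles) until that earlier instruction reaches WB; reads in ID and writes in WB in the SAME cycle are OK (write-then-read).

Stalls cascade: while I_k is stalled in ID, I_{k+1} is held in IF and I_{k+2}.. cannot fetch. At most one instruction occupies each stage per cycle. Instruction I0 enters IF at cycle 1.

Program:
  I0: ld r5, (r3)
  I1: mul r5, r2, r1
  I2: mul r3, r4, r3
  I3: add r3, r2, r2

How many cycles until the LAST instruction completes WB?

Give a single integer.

I0 ld r5 <- r3: IF@1 ID@2 stall=0 (-) EX@3 MEM@4 WB@5
I1 mul r5 <- r2,r1: IF@2 ID@3 stall=0 (-) EX@4 MEM@5 WB@6
I2 mul r3 <- r4,r3: IF@3 ID@4 stall=0 (-) EX@5 MEM@6 WB@7
I3 add r3 <- r2,r2: IF@4 ID@5 stall=0 (-) EX@6 MEM@7 WB@8

Answer: 8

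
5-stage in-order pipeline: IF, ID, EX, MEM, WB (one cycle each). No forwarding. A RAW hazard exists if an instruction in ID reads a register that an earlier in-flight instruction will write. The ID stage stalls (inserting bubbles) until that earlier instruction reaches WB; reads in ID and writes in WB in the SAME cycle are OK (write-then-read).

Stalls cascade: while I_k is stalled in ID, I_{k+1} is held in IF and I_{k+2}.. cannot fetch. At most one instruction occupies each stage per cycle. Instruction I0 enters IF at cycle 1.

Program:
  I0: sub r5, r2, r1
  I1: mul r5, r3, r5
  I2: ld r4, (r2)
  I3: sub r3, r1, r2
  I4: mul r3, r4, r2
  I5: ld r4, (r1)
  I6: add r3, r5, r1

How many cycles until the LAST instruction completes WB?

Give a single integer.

I0 sub r5 <- r2,r1: IF@1 ID@2 stall=0 (-) EX@3 MEM@4 WB@5
I1 mul r5 <- r3,r5: IF@2 ID@3 stall=2 (RAW on I0.r5 (WB@5)) EX@6 MEM@7 WB@8
I2 ld r4 <- r2: IF@3 ID@6 stall=0 (-) EX@7 MEM@8 WB@9
I3 sub r3 <- r1,r2: IF@6 ID@7 stall=0 (-) EX@8 MEM@9 WB@10
I4 mul r3 <- r4,r2: IF@7 ID@8 stall=1 (RAW on I2.r4 (WB@9)) EX@10 MEM@11 WB@12
I5 ld r4 <- r1: IF@8 ID@10 stall=0 (-) EX@11 MEM@12 WB@13
I6 add r3 <- r5,r1: IF@10 ID@11 stall=0 (-) EX@12 MEM@13 WB@14

Answer: 14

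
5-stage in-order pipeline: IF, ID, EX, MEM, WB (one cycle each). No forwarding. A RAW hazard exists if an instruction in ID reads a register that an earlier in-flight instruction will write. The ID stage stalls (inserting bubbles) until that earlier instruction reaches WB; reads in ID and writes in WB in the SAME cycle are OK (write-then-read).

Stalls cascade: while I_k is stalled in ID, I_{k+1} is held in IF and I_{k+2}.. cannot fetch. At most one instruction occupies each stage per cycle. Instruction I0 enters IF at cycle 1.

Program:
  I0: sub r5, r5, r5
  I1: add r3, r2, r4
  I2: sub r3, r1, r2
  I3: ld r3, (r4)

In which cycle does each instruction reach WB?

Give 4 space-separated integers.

I0 sub r5 <- r5,r5: IF@1 ID@2 stall=0 (-) EX@3 MEM@4 WB@5
I1 add r3 <- r2,r4: IF@2 ID@3 stall=0 (-) EX@4 MEM@5 WB@6
I2 sub r3 <- r1,r2: IF@3 ID@4 stall=0 (-) EX@5 MEM@6 WB@7
I3 ld r3 <- r4: IF@4 ID@5 stall=0 (-) EX@6 MEM@7 WB@8

Answer: 5 6 7 8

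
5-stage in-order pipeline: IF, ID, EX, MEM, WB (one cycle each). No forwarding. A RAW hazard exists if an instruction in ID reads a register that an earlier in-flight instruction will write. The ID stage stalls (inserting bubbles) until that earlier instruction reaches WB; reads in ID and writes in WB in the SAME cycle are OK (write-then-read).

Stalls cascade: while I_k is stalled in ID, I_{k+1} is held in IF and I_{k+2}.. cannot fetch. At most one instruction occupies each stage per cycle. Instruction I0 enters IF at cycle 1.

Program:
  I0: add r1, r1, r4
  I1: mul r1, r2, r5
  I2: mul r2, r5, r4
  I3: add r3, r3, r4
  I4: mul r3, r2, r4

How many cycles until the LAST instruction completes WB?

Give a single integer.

I0 add r1 <- r1,r4: IF@1 ID@2 stall=0 (-) EX@3 MEM@4 WB@5
I1 mul r1 <- r2,r5: IF@2 ID@3 stall=0 (-) EX@4 MEM@5 WB@6
I2 mul r2 <- r5,r4: IF@3 ID@4 stall=0 (-) EX@5 MEM@6 WB@7
I3 add r3 <- r3,r4: IF@4 ID@5 stall=0 (-) EX@6 MEM@7 WB@8
I4 mul r3 <- r2,r4: IF@5 ID@6 stall=1 (RAW on I2.r2 (WB@7)) EX@8 MEM@9 WB@10

Answer: 10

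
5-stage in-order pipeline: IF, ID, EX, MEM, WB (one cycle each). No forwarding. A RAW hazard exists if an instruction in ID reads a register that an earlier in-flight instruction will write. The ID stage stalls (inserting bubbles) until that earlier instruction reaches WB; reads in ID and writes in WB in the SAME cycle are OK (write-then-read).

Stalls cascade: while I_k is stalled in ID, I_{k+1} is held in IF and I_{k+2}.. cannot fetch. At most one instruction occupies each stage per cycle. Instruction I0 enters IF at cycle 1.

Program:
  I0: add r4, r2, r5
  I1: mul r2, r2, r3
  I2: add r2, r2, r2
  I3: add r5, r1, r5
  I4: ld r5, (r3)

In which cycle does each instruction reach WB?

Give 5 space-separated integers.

Answer: 5 6 9 10 11

Derivation:
I0 add r4 <- r2,r5: IF@1 ID@2 stall=0 (-) EX@3 MEM@4 WB@5
I1 mul r2 <- r2,r3: IF@2 ID@3 stall=0 (-) EX@4 MEM@5 WB@6
I2 add r2 <- r2,r2: IF@3 ID@4 stall=2 (RAW on I1.r2 (WB@6)) EX@7 MEM@8 WB@9
I3 add r5 <- r1,r5: IF@4 ID@7 stall=0 (-) EX@8 MEM@9 WB@10
I4 ld r5 <- r3: IF@7 ID@8 stall=0 (-) EX@9 MEM@10 WB@11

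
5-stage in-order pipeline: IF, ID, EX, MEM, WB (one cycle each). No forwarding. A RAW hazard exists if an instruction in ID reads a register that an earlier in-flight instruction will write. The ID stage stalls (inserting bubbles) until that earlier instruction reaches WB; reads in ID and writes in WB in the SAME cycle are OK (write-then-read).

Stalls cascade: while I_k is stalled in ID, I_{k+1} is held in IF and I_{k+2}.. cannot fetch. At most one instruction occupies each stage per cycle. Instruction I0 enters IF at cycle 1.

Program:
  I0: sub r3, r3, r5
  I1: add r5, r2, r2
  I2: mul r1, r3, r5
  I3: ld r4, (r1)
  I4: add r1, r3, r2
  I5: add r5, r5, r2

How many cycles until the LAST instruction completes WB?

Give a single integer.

I0 sub r3 <- r3,r5: IF@1 ID@2 stall=0 (-) EX@3 MEM@4 WB@5
I1 add r5 <- r2,r2: IF@2 ID@3 stall=0 (-) EX@4 MEM@5 WB@6
I2 mul r1 <- r3,r5: IF@3 ID@4 stall=2 (RAW on I1.r5 (WB@6)) EX@7 MEM@8 WB@9
I3 ld r4 <- r1: IF@4 ID@7 stall=2 (RAW on I2.r1 (WB@9)) EX@10 MEM@11 WB@12
I4 add r1 <- r3,r2: IF@7 ID@10 stall=0 (-) EX@11 MEM@12 WB@13
I5 add r5 <- r5,r2: IF@10 ID@11 stall=0 (-) EX@12 MEM@13 WB@14

Answer: 14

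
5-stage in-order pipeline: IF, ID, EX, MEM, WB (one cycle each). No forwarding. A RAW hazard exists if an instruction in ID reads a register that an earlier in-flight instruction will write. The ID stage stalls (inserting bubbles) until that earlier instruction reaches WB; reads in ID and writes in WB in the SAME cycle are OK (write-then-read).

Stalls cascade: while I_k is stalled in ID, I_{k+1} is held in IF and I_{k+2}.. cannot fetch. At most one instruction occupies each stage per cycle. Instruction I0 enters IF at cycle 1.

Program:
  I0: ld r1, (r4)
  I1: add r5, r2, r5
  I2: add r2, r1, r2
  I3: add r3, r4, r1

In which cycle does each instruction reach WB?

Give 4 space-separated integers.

I0 ld r1 <- r4: IF@1 ID@2 stall=0 (-) EX@3 MEM@4 WB@5
I1 add r5 <- r2,r5: IF@2 ID@3 stall=0 (-) EX@4 MEM@5 WB@6
I2 add r2 <- r1,r2: IF@3 ID@4 stall=1 (RAW on I0.r1 (WB@5)) EX@6 MEM@7 WB@8
I3 add r3 <- r4,r1: IF@4 ID@6 stall=0 (-) EX@7 MEM@8 WB@9

Answer: 5 6 8 9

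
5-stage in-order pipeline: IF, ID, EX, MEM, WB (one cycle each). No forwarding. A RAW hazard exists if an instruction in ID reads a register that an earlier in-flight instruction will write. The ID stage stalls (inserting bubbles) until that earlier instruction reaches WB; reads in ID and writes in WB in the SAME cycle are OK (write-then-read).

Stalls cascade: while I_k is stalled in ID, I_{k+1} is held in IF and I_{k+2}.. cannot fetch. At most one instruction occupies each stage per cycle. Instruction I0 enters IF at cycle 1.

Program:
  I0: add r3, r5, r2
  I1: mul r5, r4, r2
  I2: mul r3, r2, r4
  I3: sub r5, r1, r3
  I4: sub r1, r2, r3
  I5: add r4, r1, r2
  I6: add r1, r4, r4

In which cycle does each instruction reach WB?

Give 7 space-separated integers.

Answer: 5 6 7 10 11 14 17

Derivation:
I0 add r3 <- r5,r2: IF@1 ID@2 stall=0 (-) EX@3 MEM@4 WB@5
I1 mul r5 <- r4,r2: IF@2 ID@3 stall=0 (-) EX@4 MEM@5 WB@6
I2 mul r3 <- r2,r4: IF@3 ID@4 stall=0 (-) EX@5 MEM@6 WB@7
I3 sub r5 <- r1,r3: IF@4 ID@5 stall=2 (RAW on I2.r3 (WB@7)) EX@8 MEM@9 WB@10
I4 sub r1 <- r2,r3: IF@5 ID@8 stall=0 (-) EX@9 MEM@10 WB@11
I5 add r4 <- r1,r2: IF@8 ID@9 stall=2 (RAW on I4.r1 (WB@11)) EX@12 MEM@13 WB@14
I6 add r1 <- r4,r4: IF@9 ID@12 stall=2 (RAW on I5.r4 (WB@14)) EX@15 MEM@16 WB@17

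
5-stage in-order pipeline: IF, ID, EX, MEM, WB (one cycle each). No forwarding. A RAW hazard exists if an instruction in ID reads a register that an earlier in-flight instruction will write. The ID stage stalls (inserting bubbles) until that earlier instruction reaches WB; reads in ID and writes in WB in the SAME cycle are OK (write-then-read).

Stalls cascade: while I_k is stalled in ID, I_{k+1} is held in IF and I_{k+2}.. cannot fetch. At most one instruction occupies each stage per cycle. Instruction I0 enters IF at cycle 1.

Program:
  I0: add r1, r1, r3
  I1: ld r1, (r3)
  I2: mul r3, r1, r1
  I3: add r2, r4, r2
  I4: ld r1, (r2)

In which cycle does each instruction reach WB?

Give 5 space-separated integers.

I0 add r1 <- r1,r3: IF@1 ID@2 stall=0 (-) EX@3 MEM@4 WB@5
I1 ld r1 <- r3: IF@2 ID@3 stall=0 (-) EX@4 MEM@5 WB@6
I2 mul r3 <- r1,r1: IF@3 ID@4 stall=2 (RAW on I1.r1 (WB@6)) EX@7 MEM@8 WB@9
I3 add r2 <- r4,r2: IF@4 ID@7 stall=0 (-) EX@8 MEM@9 WB@10
I4 ld r1 <- r2: IF@7 ID@8 stall=2 (RAW on I3.r2 (WB@10)) EX@11 MEM@12 WB@13

Answer: 5 6 9 10 13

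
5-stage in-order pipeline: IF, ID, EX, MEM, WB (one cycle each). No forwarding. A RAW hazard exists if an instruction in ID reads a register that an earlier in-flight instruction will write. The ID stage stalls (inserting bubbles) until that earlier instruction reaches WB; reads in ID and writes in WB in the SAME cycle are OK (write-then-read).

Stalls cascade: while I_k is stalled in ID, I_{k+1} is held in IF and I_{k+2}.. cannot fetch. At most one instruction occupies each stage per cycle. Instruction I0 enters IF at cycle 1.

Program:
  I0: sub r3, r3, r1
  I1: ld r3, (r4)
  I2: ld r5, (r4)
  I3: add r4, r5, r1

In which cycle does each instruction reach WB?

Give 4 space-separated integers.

Answer: 5 6 7 10

Derivation:
I0 sub r3 <- r3,r1: IF@1 ID@2 stall=0 (-) EX@3 MEM@4 WB@5
I1 ld r3 <- r4: IF@2 ID@3 stall=0 (-) EX@4 MEM@5 WB@6
I2 ld r5 <- r4: IF@3 ID@4 stall=0 (-) EX@5 MEM@6 WB@7
I3 add r4 <- r5,r1: IF@4 ID@5 stall=2 (RAW on I2.r5 (WB@7)) EX@8 MEM@9 WB@10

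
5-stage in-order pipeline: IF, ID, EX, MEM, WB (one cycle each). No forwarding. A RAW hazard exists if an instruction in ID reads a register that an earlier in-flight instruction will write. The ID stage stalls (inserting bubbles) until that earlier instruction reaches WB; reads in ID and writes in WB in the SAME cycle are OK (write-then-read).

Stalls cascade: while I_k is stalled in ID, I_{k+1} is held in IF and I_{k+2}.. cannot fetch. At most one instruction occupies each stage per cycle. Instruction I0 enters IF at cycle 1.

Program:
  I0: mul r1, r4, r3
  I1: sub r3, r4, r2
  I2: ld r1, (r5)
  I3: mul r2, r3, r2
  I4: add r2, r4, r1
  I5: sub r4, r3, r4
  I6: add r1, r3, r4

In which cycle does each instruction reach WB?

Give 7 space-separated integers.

I0 mul r1 <- r4,r3: IF@1 ID@2 stall=0 (-) EX@3 MEM@4 WB@5
I1 sub r3 <- r4,r2: IF@2 ID@3 stall=0 (-) EX@4 MEM@5 WB@6
I2 ld r1 <- r5: IF@3 ID@4 stall=0 (-) EX@5 MEM@6 WB@7
I3 mul r2 <- r3,r2: IF@4 ID@5 stall=1 (RAW on I1.r3 (WB@6)) EX@7 MEM@8 WB@9
I4 add r2 <- r4,r1: IF@5 ID@7 stall=0 (-) EX@8 MEM@9 WB@10
I5 sub r4 <- r3,r4: IF@7 ID@8 stall=0 (-) EX@9 MEM@10 WB@11
I6 add r1 <- r3,r4: IF@8 ID@9 stall=2 (RAW on I5.r4 (WB@11)) EX@12 MEM@13 WB@14

Answer: 5 6 7 9 10 11 14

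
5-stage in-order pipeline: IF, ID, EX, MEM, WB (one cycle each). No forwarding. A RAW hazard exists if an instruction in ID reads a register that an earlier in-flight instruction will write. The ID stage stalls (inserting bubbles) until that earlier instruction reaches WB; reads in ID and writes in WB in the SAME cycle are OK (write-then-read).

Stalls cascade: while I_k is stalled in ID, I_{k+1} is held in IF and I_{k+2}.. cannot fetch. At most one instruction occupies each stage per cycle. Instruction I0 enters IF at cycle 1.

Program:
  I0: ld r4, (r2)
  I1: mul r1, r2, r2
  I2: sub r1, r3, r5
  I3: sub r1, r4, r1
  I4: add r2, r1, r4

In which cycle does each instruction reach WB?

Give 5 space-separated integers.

Answer: 5 6 7 10 13

Derivation:
I0 ld r4 <- r2: IF@1 ID@2 stall=0 (-) EX@3 MEM@4 WB@5
I1 mul r1 <- r2,r2: IF@2 ID@3 stall=0 (-) EX@4 MEM@5 WB@6
I2 sub r1 <- r3,r5: IF@3 ID@4 stall=0 (-) EX@5 MEM@6 WB@7
I3 sub r1 <- r4,r1: IF@4 ID@5 stall=2 (RAW on I2.r1 (WB@7)) EX@8 MEM@9 WB@10
I4 add r2 <- r1,r4: IF@5 ID@8 stall=2 (RAW on I3.r1 (WB@10)) EX@11 MEM@12 WB@13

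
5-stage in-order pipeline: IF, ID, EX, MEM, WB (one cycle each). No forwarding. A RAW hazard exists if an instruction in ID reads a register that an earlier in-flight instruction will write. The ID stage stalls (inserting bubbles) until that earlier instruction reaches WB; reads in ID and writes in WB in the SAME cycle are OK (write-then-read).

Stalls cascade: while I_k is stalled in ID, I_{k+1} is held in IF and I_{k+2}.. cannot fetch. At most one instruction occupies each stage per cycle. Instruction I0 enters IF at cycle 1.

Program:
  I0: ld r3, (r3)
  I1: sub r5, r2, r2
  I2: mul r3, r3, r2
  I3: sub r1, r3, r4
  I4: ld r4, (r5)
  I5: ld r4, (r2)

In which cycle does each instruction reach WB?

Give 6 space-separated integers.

Answer: 5 6 8 11 12 13

Derivation:
I0 ld r3 <- r3: IF@1 ID@2 stall=0 (-) EX@3 MEM@4 WB@5
I1 sub r5 <- r2,r2: IF@2 ID@3 stall=0 (-) EX@4 MEM@5 WB@6
I2 mul r3 <- r3,r2: IF@3 ID@4 stall=1 (RAW on I0.r3 (WB@5)) EX@6 MEM@7 WB@8
I3 sub r1 <- r3,r4: IF@4 ID@6 stall=2 (RAW on I2.r3 (WB@8)) EX@9 MEM@10 WB@11
I4 ld r4 <- r5: IF@6 ID@9 stall=0 (-) EX@10 MEM@11 WB@12
I5 ld r4 <- r2: IF@9 ID@10 stall=0 (-) EX@11 MEM@12 WB@13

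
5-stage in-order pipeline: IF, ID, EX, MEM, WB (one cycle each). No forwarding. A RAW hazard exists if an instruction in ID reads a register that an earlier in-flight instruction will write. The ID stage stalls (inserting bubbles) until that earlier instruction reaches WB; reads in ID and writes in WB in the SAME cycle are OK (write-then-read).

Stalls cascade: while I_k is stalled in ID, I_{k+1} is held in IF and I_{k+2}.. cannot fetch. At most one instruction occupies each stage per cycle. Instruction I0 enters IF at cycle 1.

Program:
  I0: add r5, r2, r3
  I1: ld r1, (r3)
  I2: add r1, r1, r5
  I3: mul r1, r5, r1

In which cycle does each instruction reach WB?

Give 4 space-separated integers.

I0 add r5 <- r2,r3: IF@1 ID@2 stall=0 (-) EX@3 MEM@4 WB@5
I1 ld r1 <- r3: IF@2 ID@3 stall=0 (-) EX@4 MEM@5 WB@6
I2 add r1 <- r1,r5: IF@3 ID@4 stall=2 (RAW on I1.r1 (WB@6)) EX@7 MEM@8 WB@9
I3 mul r1 <- r5,r1: IF@4 ID@7 stall=2 (RAW on I2.r1 (WB@9)) EX@10 MEM@11 WB@12

Answer: 5 6 9 12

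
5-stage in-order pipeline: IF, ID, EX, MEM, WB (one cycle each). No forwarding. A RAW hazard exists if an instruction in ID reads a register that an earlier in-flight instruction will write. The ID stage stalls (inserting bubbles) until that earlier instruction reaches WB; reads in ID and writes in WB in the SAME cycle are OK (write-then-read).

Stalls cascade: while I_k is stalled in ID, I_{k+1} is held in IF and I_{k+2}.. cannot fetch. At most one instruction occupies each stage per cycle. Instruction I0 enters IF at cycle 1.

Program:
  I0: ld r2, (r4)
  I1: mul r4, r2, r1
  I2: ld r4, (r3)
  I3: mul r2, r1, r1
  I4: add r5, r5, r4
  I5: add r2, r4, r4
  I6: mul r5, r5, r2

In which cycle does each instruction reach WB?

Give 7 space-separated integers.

Answer: 5 8 9 10 12 13 16

Derivation:
I0 ld r2 <- r4: IF@1 ID@2 stall=0 (-) EX@3 MEM@4 WB@5
I1 mul r4 <- r2,r1: IF@2 ID@3 stall=2 (RAW on I0.r2 (WB@5)) EX@6 MEM@7 WB@8
I2 ld r4 <- r3: IF@3 ID@6 stall=0 (-) EX@7 MEM@8 WB@9
I3 mul r2 <- r1,r1: IF@6 ID@7 stall=0 (-) EX@8 MEM@9 WB@10
I4 add r5 <- r5,r4: IF@7 ID@8 stall=1 (RAW on I2.r4 (WB@9)) EX@10 MEM@11 WB@12
I5 add r2 <- r4,r4: IF@8 ID@10 stall=0 (-) EX@11 MEM@12 WB@13
I6 mul r5 <- r5,r2: IF@10 ID@11 stall=2 (RAW on I5.r2 (WB@13)) EX@14 MEM@15 WB@16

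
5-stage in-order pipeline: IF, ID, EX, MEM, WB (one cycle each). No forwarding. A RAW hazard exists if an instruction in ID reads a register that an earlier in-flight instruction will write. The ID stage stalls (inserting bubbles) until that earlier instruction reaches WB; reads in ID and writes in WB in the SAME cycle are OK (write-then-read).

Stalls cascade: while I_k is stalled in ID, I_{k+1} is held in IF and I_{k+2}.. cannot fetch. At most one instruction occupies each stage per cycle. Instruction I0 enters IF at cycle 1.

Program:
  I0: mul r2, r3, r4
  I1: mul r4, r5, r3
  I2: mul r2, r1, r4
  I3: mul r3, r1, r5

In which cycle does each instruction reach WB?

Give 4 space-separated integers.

I0 mul r2 <- r3,r4: IF@1 ID@2 stall=0 (-) EX@3 MEM@4 WB@5
I1 mul r4 <- r5,r3: IF@2 ID@3 stall=0 (-) EX@4 MEM@5 WB@6
I2 mul r2 <- r1,r4: IF@3 ID@4 stall=2 (RAW on I1.r4 (WB@6)) EX@7 MEM@8 WB@9
I3 mul r3 <- r1,r5: IF@4 ID@7 stall=0 (-) EX@8 MEM@9 WB@10

Answer: 5 6 9 10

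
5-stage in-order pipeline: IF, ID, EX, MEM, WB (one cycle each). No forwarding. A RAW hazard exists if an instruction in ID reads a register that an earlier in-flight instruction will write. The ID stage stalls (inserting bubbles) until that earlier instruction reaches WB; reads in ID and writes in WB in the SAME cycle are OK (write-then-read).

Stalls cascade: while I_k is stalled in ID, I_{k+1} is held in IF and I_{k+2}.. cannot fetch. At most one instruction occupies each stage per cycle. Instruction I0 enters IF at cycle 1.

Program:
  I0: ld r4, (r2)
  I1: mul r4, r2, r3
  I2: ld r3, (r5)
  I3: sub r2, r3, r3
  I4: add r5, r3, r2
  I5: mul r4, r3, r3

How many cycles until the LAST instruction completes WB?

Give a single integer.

Answer: 14

Derivation:
I0 ld r4 <- r2: IF@1 ID@2 stall=0 (-) EX@3 MEM@4 WB@5
I1 mul r4 <- r2,r3: IF@2 ID@3 stall=0 (-) EX@4 MEM@5 WB@6
I2 ld r3 <- r5: IF@3 ID@4 stall=0 (-) EX@5 MEM@6 WB@7
I3 sub r2 <- r3,r3: IF@4 ID@5 stall=2 (RAW on I2.r3 (WB@7)) EX@8 MEM@9 WB@10
I4 add r5 <- r3,r2: IF@5 ID@8 stall=2 (RAW on I3.r2 (WB@10)) EX@11 MEM@12 WB@13
I5 mul r4 <- r3,r3: IF@8 ID@11 stall=0 (-) EX@12 MEM@13 WB@14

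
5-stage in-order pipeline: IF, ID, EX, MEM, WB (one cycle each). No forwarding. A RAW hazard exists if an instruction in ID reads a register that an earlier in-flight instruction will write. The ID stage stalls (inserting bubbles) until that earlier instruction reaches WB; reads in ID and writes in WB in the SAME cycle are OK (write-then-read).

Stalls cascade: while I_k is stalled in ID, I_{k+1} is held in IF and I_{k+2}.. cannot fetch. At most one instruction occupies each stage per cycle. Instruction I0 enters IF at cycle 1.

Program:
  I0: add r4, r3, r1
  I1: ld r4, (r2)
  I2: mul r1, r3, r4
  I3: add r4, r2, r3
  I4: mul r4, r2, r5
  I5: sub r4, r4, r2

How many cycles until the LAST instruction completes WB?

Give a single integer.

I0 add r4 <- r3,r1: IF@1 ID@2 stall=0 (-) EX@3 MEM@4 WB@5
I1 ld r4 <- r2: IF@2 ID@3 stall=0 (-) EX@4 MEM@5 WB@6
I2 mul r1 <- r3,r4: IF@3 ID@4 stall=2 (RAW on I1.r4 (WB@6)) EX@7 MEM@8 WB@9
I3 add r4 <- r2,r3: IF@4 ID@7 stall=0 (-) EX@8 MEM@9 WB@10
I4 mul r4 <- r2,r5: IF@7 ID@8 stall=0 (-) EX@9 MEM@10 WB@11
I5 sub r4 <- r4,r2: IF@8 ID@9 stall=2 (RAW on I4.r4 (WB@11)) EX@12 MEM@13 WB@14

Answer: 14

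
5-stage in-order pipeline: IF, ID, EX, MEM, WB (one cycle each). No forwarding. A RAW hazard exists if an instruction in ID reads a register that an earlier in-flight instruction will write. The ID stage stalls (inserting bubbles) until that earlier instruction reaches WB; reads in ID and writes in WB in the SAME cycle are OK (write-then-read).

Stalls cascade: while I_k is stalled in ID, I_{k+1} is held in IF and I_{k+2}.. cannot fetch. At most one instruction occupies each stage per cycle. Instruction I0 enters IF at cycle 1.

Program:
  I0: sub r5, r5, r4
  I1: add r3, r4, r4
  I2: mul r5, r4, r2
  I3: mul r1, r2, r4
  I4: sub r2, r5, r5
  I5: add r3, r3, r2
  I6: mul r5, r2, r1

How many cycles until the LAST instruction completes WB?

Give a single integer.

I0 sub r5 <- r5,r4: IF@1 ID@2 stall=0 (-) EX@3 MEM@4 WB@5
I1 add r3 <- r4,r4: IF@2 ID@3 stall=0 (-) EX@4 MEM@5 WB@6
I2 mul r5 <- r4,r2: IF@3 ID@4 stall=0 (-) EX@5 MEM@6 WB@7
I3 mul r1 <- r2,r4: IF@4 ID@5 stall=0 (-) EX@6 MEM@7 WB@8
I4 sub r2 <- r5,r5: IF@5 ID@6 stall=1 (RAW on I2.r5 (WB@7)) EX@8 MEM@9 WB@10
I5 add r3 <- r3,r2: IF@6 ID@8 stall=2 (RAW on I4.r2 (WB@10)) EX@11 MEM@12 WB@13
I6 mul r5 <- r2,r1: IF@8 ID@11 stall=0 (-) EX@12 MEM@13 WB@14

Answer: 14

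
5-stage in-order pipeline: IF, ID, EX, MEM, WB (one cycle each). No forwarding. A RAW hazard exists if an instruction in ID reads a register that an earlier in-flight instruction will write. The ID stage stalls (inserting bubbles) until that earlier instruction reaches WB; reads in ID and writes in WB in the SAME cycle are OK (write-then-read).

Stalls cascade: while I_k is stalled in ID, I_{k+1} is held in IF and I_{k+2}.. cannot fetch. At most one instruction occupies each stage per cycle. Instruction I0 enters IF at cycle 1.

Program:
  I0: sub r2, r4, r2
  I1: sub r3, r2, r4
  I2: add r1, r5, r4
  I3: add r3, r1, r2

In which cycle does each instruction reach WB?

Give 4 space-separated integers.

Answer: 5 8 9 12

Derivation:
I0 sub r2 <- r4,r2: IF@1 ID@2 stall=0 (-) EX@3 MEM@4 WB@5
I1 sub r3 <- r2,r4: IF@2 ID@3 stall=2 (RAW on I0.r2 (WB@5)) EX@6 MEM@7 WB@8
I2 add r1 <- r5,r4: IF@3 ID@6 stall=0 (-) EX@7 MEM@8 WB@9
I3 add r3 <- r1,r2: IF@6 ID@7 stall=2 (RAW on I2.r1 (WB@9)) EX@10 MEM@11 WB@12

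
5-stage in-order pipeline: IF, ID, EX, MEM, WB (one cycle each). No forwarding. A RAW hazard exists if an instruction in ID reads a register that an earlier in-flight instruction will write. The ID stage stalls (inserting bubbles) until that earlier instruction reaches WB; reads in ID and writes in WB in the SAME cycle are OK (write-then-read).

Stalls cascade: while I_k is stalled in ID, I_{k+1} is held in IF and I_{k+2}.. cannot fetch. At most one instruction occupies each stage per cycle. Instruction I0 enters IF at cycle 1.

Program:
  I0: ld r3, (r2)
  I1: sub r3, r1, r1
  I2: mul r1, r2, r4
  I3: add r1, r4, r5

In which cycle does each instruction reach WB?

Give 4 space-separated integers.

Answer: 5 6 7 8

Derivation:
I0 ld r3 <- r2: IF@1 ID@2 stall=0 (-) EX@3 MEM@4 WB@5
I1 sub r3 <- r1,r1: IF@2 ID@3 stall=0 (-) EX@4 MEM@5 WB@6
I2 mul r1 <- r2,r4: IF@3 ID@4 stall=0 (-) EX@5 MEM@6 WB@7
I3 add r1 <- r4,r5: IF@4 ID@5 stall=0 (-) EX@6 MEM@7 WB@8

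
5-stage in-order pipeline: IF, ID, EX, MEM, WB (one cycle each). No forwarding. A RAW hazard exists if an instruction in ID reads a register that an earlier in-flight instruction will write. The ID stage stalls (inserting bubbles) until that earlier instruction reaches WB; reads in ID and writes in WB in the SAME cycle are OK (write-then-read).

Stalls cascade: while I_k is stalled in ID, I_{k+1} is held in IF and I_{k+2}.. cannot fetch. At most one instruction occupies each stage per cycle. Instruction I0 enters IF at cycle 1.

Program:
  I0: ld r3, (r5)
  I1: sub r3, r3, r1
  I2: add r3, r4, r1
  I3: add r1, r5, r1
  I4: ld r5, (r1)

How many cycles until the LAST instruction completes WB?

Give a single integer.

I0 ld r3 <- r5: IF@1 ID@2 stall=0 (-) EX@3 MEM@4 WB@5
I1 sub r3 <- r3,r1: IF@2 ID@3 stall=2 (RAW on I0.r3 (WB@5)) EX@6 MEM@7 WB@8
I2 add r3 <- r4,r1: IF@3 ID@6 stall=0 (-) EX@7 MEM@8 WB@9
I3 add r1 <- r5,r1: IF@6 ID@7 stall=0 (-) EX@8 MEM@9 WB@10
I4 ld r5 <- r1: IF@7 ID@8 stall=2 (RAW on I3.r1 (WB@10)) EX@11 MEM@12 WB@13

Answer: 13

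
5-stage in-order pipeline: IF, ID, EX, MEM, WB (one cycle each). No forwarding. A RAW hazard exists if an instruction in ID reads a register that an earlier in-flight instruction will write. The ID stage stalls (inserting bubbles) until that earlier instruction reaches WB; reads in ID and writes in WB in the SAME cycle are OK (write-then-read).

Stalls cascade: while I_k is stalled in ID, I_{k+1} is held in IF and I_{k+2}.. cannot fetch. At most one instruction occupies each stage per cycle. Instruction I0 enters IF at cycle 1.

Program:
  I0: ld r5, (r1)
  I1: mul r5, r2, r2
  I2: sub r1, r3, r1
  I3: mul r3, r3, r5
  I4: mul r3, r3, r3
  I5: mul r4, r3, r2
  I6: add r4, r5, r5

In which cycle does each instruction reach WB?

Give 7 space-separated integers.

I0 ld r5 <- r1: IF@1 ID@2 stall=0 (-) EX@3 MEM@4 WB@5
I1 mul r5 <- r2,r2: IF@2 ID@3 stall=0 (-) EX@4 MEM@5 WB@6
I2 sub r1 <- r3,r1: IF@3 ID@4 stall=0 (-) EX@5 MEM@6 WB@7
I3 mul r3 <- r3,r5: IF@4 ID@5 stall=1 (RAW on I1.r5 (WB@6)) EX@7 MEM@8 WB@9
I4 mul r3 <- r3,r3: IF@5 ID@7 stall=2 (RAW on I3.r3 (WB@9)) EX@10 MEM@11 WB@12
I5 mul r4 <- r3,r2: IF@7 ID@10 stall=2 (RAW on I4.r3 (WB@12)) EX@13 MEM@14 WB@15
I6 add r4 <- r5,r5: IF@10 ID@13 stall=0 (-) EX@14 MEM@15 WB@16

Answer: 5 6 7 9 12 15 16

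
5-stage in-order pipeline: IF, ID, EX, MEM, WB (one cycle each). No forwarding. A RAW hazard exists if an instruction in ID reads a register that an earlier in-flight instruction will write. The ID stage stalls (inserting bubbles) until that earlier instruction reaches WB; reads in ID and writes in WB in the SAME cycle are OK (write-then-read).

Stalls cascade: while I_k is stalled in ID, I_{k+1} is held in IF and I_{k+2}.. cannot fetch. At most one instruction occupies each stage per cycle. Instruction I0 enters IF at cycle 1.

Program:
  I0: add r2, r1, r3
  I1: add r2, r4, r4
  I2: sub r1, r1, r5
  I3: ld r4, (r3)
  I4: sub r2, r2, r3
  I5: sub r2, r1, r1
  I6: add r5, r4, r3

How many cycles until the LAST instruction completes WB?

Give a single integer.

I0 add r2 <- r1,r3: IF@1 ID@2 stall=0 (-) EX@3 MEM@4 WB@5
I1 add r2 <- r4,r4: IF@2 ID@3 stall=0 (-) EX@4 MEM@5 WB@6
I2 sub r1 <- r1,r5: IF@3 ID@4 stall=0 (-) EX@5 MEM@6 WB@7
I3 ld r4 <- r3: IF@4 ID@5 stall=0 (-) EX@6 MEM@7 WB@8
I4 sub r2 <- r2,r3: IF@5 ID@6 stall=0 (-) EX@7 MEM@8 WB@9
I5 sub r2 <- r1,r1: IF@6 ID@7 stall=0 (-) EX@8 MEM@9 WB@10
I6 add r5 <- r4,r3: IF@7 ID@8 stall=0 (-) EX@9 MEM@10 WB@11

Answer: 11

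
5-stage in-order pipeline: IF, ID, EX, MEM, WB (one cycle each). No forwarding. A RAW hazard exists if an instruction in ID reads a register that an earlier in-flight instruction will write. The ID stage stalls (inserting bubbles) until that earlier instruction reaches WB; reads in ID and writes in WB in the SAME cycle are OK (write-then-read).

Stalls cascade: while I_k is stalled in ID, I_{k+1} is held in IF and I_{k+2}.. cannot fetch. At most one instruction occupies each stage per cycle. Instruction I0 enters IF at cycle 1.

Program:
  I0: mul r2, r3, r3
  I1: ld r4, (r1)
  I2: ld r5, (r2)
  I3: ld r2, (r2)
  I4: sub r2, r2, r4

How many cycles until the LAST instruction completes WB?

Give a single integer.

Answer: 12

Derivation:
I0 mul r2 <- r3,r3: IF@1 ID@2 stall=0 (-) EX@3 MEM@4 WB@5
I1 ld r4 <- r1: IF@2 ID@3 stall=0 (-) EX@4 MEM@5 WB@6
I2 ld r5 <- r2: IF@3 ID@4 stall=1 (RAW on I0.r2 (WB@5)) EX@6 MEM@7 WB@8
I3 ld r2 <- r2: IF@4 ID@6 stall=0 (-) EX@7 MEM@8 WB@9
I4 sub r2 <- r2,r4: IF@6 ID@7 stall=2 (RAW on I3.r2 (WB@9)) EX@10 MEM@11 WB@12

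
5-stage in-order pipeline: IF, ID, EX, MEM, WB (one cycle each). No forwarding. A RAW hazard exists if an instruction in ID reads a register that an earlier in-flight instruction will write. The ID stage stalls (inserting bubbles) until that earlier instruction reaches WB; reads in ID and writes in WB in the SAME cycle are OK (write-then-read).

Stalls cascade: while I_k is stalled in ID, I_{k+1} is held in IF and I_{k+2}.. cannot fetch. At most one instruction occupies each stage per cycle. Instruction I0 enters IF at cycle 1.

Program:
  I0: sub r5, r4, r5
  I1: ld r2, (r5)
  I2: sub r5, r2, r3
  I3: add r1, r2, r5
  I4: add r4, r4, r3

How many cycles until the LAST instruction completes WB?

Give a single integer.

Answer: 15

Derivation:
I0 sub r5 <- r4,r5: IF@1 ID@2 stall=0 (-) EX@3 MEM@4 WB@5
I1 ld r2 <- r5: IF@2 ID@3 stall=2 (RAW on I0.r5 (WB@5)) EX@6 MEM@7 WB@8
I2 sub r5 <- r2,r3: IF@3 ID@6 stall=2 (RAW on I1.r2 (WB@8)) EX@9 MEM@10 WB@11
I3 add r1 <- r2,r5: IF@6 ID@9 stall=2 (RAW on I2.r5 (WB@11)) EX@12 MEM@13 WB@14
I4 add r4 <- r4,r3: IF@9 ID@12 stall=0 (-) EX@13 MEM@14 WB@15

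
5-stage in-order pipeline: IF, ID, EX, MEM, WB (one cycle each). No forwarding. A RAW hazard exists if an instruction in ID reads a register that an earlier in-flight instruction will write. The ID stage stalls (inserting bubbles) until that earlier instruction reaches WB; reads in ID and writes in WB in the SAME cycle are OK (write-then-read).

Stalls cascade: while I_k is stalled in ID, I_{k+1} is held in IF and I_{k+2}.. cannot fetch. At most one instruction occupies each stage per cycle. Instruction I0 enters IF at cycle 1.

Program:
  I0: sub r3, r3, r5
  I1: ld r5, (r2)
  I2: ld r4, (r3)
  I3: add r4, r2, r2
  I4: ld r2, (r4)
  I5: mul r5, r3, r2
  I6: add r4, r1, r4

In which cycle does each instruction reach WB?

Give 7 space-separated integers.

I0 sub r3 <- r3,r5: IF@1 ID@2 stall=0 (-) EX@3 MEM@4 WB@5
I1 ld r5 <- r2: IF@2 ID@3 stall=0 (-) EX@4 MEM@5 WB@6
I2 ld r4 <- r3: IF@3 ID@4 stall=1 (RAW on I0.r3 (WB@5)) EX@6 MEM@7 WB@8
I3 add r4 <- r2,r2: IF@4 ID@6 stall=0 (-) EX@7 MEM@8 WB@9
I4 ld r2 <- r4: IF@6 ID@7 stall=2 (RAW on I3.r4 (WB@9)) EX@10 MEM@11 WB@12
I5 mul r5 <- r3,r2: IF@7 ID@10 stall=2 (RAW on I4.r2 (WB@12)) EX@13 MEM@14 WB@15
I6 add r4 <- r1,r4: IF@10 ID@13 stall=0 (-) EX@14 MEM@15 WB@16

Answer: 5 6 8 9 12 15 16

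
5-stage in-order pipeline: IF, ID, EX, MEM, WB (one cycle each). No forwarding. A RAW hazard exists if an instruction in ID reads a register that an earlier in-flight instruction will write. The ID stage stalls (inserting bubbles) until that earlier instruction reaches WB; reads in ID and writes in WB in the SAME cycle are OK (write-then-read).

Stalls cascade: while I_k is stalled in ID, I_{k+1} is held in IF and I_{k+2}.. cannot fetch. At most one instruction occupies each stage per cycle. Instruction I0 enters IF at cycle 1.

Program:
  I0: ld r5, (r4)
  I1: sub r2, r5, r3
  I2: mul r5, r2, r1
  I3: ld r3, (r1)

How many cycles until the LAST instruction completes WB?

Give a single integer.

I0 ld r5 <- r4: IF@1 ID@2 stall=0 (-) EX@3 MEM@4 WB@5
I1 sub r2 <- r5,r3: IF@2 ID@3 stall=2 (RAW on I0.r5 (WB@5)) EX@6 MEM@7 WB@8
I2 mul r5 <- r2,r1: IF@3 ID@6 stall=2 (RAW on I1.r2 (WB@8)) EX@9 MEM@10 WB@11
I3 ld r3 <- r1: IF@6 ID@9 stall=0 (-) EX@10 MEM@11 WB@12

Answer: 12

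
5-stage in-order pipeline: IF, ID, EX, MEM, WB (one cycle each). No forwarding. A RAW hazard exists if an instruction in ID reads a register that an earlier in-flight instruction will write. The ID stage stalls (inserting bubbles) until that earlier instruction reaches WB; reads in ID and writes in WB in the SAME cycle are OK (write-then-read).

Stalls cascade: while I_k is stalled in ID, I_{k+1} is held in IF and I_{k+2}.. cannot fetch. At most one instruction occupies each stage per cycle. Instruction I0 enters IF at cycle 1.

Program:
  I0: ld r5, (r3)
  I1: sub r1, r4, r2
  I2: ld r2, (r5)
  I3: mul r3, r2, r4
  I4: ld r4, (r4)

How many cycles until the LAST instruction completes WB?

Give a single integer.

Answer: 12

Derivation:
I0 ld r5 <- r3: IF@1 ID@2 stall=0 (-) EX@3 MEM@4 WB@5
I1 sub r1 <- r4,r2: IF@2 ID@3 stall=0 (-) EX@4 MEM@5 WB@6
I2 ld r2 <- r5: IF@3 ID@4 stall=1 (RAW on I0.r5 (WB@5)) EX@6 MEM@7 WB@8
I3 mul r3 <- r2,r4: IF@4 ID@6 stall=2 (RAW on I2.r2 (WB@8)) EX@9 MEM@10 WB@11
I4 ld r4 <- r4: IF@6 ID@9 stall=0 (-) EX@10 MEM@11 WB@12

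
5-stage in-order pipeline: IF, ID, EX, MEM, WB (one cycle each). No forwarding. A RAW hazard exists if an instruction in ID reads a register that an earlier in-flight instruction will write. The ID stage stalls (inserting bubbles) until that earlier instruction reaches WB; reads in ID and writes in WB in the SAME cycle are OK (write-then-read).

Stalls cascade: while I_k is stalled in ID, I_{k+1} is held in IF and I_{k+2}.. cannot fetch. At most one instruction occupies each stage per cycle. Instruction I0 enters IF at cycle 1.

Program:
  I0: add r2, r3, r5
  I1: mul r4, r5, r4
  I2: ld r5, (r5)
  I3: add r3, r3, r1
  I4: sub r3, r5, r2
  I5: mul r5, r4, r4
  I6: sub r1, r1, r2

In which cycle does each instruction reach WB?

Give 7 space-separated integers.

Answer: 5 6 7 8 10 11 12

Derivation:
I0 add r2 <- r3,r5: IF@1 ID@2 stall=0 (-) EX@3 MEM@4 WB@5
I1 mul r4 <- r5,r4: IF@2 ID@3 stall=0 (-) EX@4 MEM@5 WB@6
I2 ld r5 <- r5: IF@3 ID@4 stall=0 (-) EX@5 MEM@6 WB@7
I3 add r3 <- r3,r1: IF@4 ID@5 stall=0 (-) EX@6 MEM@7 WB@8
I4 sub r3 <- r5,r2: IF@5 ID@6 stall=1 (RAW on I2.r5 (WB@7)) EX@8 MEM@9 WB@10
I5 mul r5 <- r4,r4: IF@6 ID@8 stall=0 (-) EX@9 MEM@10 WB@11
I6 sub r1 <- r1,r2: IF@8 ID@9 stall=0 (-) EX@10 MEM@11 WB@12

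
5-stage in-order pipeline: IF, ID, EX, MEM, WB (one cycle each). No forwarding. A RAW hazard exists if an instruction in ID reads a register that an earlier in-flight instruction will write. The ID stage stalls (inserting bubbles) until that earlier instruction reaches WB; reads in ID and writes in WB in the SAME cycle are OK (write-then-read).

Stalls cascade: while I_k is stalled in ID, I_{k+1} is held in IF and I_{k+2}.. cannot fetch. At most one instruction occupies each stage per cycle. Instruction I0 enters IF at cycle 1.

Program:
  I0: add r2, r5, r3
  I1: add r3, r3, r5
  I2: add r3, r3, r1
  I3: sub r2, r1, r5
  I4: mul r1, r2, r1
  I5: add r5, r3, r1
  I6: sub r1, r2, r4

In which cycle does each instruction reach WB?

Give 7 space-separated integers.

Answer: 5 6 9 10 13 16 17

Derivation:
I0 add r2 <- r5,r3: IF@1 ID@2 stall=0 (-) EX@3 MEM@4 WB@5
I1 add r3 <- r3,r5: IF@2 ID@3 stall=0 (-) EX@4 MEM@5 WB@6
I2 add r3 <- r3,r1: IF@3 ID@4 stall=2 (RAW on I1.r3 (WB@6)) EX@7 MEM@8 WB@9
I3 sub r2 <- r1,r5: IF@4 ID@7 stall=0 (-) EX@8 MEM@9 WB@10
I4 mul r1 <- r2,r1: IF@7 ID@8 stall=2 (RAW on I3.r2 (WB@10)) EX@11 MEM@12 WB@13
I5 add r5 <- r3,r1: IF@8 ID@11 stall=2 (RAW on I4.r1 (WB@13)) EX@14 MEM@15 WB@16
I6 sub r1 <- r2,r4: IF@11 ID@14 stall=0 (-) EX@15 MEM@16 WB@17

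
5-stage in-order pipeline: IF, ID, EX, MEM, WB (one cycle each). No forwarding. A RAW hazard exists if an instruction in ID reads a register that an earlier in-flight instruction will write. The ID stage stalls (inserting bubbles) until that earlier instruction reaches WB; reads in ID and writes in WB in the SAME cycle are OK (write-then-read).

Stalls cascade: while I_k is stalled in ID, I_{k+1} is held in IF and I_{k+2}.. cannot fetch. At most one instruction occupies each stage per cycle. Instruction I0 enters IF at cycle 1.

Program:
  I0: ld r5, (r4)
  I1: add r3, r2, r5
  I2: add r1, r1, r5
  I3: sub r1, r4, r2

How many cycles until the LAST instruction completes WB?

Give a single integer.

I0 ld r5 <- r4: IF@1 ID@2 stall=0 (-) EX@3 MEM@4 WB@5
I1 add r3 <- r2,r5: IF@2 ID@3 stall=2 (RAW on I0.r5 (WB@5)) EX@6 MEM@7 WB@8
I2 add r1 <- r1,r5: IF@3 ID@6 stall=0 (-) EX@7 MEM@8 WB@9
I3 sub r1 <- r4,r2: IF@6 ID@7 stall=0 (-) EX@8 MEM@9 WB@10

Answer: 10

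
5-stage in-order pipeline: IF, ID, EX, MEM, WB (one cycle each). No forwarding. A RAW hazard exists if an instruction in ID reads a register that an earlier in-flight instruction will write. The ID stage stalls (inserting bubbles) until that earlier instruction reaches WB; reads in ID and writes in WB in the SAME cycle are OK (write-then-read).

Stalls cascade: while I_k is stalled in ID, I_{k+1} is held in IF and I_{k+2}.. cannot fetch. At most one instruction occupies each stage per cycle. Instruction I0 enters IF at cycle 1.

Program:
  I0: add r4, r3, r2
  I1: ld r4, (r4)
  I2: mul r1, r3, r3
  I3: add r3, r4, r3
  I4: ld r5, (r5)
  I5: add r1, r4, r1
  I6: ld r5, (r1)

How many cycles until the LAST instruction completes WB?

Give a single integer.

Answer: 16

Derivation:
I0 add r4 <- r3,r2: IF@1 ID@2 stall=0 (-) EX@3 MEM@4 WB@5
I1 ld r4 <- r4: IF@2 ID@3 stall=2 (RAW on I0.r4 (WB@5)) EX@6 MEM@7 WB@8
I2 mul r1 <- r3,r3: IF@3 ID@6 stall=0 (-) EX@7 MEM@8 WB@9
I3 add r3 <- r4,r3: IF@6 ID@7 stall=1 (RAW on I1.r4 (WB@8)) EX@9 MEM@10 WB@11
I4 ld r5 <- r5: IF@7 ID@9 stall=0 (-) EX@10 MEM@11 WB@12
I5 add r1 <- r4,r1: IF@9 ID@10 stall=0 (-) EX@11 MEM@12 WB@13
I6 ld r5 <- r1: IF@10 ID@11 stall=2 (RAW on I5.r1 (WB@13)) EX@14 MEM@15 WB@16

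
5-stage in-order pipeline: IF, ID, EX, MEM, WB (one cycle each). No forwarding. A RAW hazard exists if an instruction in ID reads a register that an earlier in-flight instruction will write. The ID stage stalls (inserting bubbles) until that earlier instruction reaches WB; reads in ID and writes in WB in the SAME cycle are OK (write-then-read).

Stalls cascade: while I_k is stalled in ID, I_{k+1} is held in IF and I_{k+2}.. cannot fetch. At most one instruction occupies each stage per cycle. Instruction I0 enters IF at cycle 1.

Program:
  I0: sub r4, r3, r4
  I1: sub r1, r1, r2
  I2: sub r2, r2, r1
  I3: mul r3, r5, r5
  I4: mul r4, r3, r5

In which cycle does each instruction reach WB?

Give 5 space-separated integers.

I0 sub r4 <- r3,r4: IF@1 ID@2 stall=0 (-) EX@3 MEM@4 WB@5
I1 sub r1 <- r1,r2: IF@2 ID@3 stall=0 (-) EX@4 MEM@5 WB@6
I2 sub r2 <- r2,r1: IF@3 ID@4 stall=2 (RAW on I1.r1 (WB@6)) EX@7 MEM@8 WB@9
I3 mul r3 <- r5,r5: IF@4 ID@7 stall=0 (-) EX@8 MEM@9 WB@10
I4 mul r4 <- r3,r5: IF@7 ID@8 stall=2 (RAW on I3.r3 (WB@10)) EX@11 MEM@12 WB@13

Answer: 5 6 9 10 13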